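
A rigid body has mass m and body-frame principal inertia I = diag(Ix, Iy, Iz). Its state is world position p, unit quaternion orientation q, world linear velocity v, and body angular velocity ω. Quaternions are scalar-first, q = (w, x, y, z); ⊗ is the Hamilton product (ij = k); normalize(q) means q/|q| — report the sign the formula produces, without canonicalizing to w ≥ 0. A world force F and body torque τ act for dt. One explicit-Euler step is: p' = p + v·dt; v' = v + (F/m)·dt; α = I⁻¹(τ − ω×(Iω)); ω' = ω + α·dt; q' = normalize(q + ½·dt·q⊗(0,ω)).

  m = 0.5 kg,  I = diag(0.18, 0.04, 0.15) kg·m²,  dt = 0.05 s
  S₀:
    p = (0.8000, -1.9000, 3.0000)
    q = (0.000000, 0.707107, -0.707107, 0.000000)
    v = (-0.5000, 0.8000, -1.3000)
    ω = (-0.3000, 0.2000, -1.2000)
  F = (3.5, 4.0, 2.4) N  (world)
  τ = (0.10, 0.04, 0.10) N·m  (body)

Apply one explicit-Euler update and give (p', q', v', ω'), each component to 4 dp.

gyro term ω×Iω = (-0.0264, 0.0108, 0.0084)
angular accel α = (0.7022, 0.7300, 0.6107)
ω' = ω + α·dt = (-0.2649, 0.2365, -1.1695)
Hamilton product q⊗(0,ω) = (0.3535535, 0.8485284, 0.8485284, -0.0707107)
q' = normalize(q + ½dt·q⊗(0,ω)) = (0.0088, 0.7280, -0.6856, -0.0018)
a = F/m = (7.0000, 8.0000, 4.8000)
p + v·dt = (0.7750, -1.8600, 2.9350)
new velocity v' = (-0.1500, 1.2000, -1.0600)

p' = (0.7750, -1.8600, 2.9350)
q' = (0.0088, 0.7280, -0.6856, -0.0018)
v' = (-0.1500, 1.2000, -1.0600)
ω' = (-0.2649, 0.2365, -1.1695)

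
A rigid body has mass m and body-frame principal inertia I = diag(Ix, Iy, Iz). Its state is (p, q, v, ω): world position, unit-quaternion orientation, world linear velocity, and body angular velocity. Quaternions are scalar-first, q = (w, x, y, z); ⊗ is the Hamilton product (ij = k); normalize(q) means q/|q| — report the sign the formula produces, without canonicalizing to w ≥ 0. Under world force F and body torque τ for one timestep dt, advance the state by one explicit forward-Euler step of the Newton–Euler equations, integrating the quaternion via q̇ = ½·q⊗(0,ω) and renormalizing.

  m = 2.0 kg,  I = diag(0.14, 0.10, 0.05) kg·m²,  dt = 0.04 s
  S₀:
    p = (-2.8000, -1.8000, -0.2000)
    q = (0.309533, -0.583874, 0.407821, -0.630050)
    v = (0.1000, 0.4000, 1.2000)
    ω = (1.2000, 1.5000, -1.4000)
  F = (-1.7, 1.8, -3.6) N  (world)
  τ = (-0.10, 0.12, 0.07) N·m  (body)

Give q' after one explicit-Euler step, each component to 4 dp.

q⊗(0,ω) = (-0.7931527, 0.7455652, -1.1091841, -1.7985424)
q' = normalize(q + ½dt·q⊗(0,ω)) = (0.2933, -0.5683, 0.3852, -0.6653)

q' = (0.2933, -0.5683, 0.3852, -0.6653)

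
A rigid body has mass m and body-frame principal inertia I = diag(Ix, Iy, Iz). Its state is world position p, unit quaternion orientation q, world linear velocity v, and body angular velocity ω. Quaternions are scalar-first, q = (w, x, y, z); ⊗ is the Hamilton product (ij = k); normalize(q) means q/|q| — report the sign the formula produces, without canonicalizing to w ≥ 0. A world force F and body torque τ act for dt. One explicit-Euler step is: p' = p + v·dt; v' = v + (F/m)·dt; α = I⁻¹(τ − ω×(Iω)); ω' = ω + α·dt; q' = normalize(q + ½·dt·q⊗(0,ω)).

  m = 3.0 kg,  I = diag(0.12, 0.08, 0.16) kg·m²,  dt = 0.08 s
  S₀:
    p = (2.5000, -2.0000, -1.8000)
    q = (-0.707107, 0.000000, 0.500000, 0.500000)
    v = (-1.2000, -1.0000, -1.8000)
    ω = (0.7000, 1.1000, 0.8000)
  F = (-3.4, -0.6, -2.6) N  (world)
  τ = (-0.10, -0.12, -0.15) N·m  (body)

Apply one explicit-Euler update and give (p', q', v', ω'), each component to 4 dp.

linear accel F/m = (-1.1333, -0.2000, -0.8667)
new position p' = (2.4040, -2.0800, -1.9440)
v' = v + a·dt = (-1.2907, -1.0160, -1.8693)
gyro term ω×Iω = (0.0704, -0.0224, -0.0308)
angular accel α = (-1.4200, -1.2200, -0.7450)
new body rate ω' = (0.5864, 1.0024, 0.7404)
q⊗(0,ω) = (-0.9500000, -0.6449749, -0.4278177, -0.9156856)
q' = normalize(q + ½dt·q⊗(0,ω)) = (-0.7437, -0.0258, 0.4820, 0.4625)

p' = (2.4040, -2.0800, -1.9440)
q' = (-0.7437, -0.0258, 0.4820, 0.4625)
v' = (-1.2907, -1.0160, -1.8693)
ω' = (0.5864, 1.0024, 0.7404)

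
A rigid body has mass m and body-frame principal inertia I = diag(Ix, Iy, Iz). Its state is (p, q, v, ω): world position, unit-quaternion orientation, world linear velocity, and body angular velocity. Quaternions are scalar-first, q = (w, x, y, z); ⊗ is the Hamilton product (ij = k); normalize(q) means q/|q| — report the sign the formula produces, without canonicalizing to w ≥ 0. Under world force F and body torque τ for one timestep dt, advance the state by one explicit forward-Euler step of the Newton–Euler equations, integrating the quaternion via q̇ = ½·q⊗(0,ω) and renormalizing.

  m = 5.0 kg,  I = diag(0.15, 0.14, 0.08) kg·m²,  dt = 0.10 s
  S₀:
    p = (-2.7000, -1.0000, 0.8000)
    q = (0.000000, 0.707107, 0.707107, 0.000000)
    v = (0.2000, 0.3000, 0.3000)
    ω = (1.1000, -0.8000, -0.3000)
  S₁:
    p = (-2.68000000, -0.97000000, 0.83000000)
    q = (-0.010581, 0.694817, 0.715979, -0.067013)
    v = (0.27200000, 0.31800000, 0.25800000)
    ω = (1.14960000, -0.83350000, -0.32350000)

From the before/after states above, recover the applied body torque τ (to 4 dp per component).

τ = (0.0600, -0.0700, -0.0100)

Δω = ω₁−ω₀ = (0.04960000, -0.03350000, -0.02350000)
precession coupling = (-0.0144, -0.0231, 0.0088)
applied torque τ = (0.0600, -0.0700, -0.0100)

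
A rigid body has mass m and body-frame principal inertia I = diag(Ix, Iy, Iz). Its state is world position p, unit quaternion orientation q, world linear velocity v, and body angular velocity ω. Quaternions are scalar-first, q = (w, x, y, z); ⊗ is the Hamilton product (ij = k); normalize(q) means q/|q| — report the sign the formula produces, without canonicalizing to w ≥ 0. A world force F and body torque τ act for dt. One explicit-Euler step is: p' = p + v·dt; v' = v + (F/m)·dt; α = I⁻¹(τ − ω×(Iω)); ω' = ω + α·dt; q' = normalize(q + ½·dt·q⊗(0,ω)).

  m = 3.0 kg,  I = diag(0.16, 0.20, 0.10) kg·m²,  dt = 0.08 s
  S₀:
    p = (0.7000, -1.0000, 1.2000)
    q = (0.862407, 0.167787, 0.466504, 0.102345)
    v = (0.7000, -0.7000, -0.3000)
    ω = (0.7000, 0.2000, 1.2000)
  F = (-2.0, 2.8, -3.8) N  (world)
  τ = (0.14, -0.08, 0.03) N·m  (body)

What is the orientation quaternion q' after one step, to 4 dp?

2q̇ = q⊗(0,ω) = (-0.3335657, 1.1430207, 0.0427785, 0.7418930)
q + ½dt·q⊗(0,ω), renormalized = (0.8477, 0.2132, 0.4675, 0.1318)

q' = (0.8477, 0.2132, 0.4675, 0.1318)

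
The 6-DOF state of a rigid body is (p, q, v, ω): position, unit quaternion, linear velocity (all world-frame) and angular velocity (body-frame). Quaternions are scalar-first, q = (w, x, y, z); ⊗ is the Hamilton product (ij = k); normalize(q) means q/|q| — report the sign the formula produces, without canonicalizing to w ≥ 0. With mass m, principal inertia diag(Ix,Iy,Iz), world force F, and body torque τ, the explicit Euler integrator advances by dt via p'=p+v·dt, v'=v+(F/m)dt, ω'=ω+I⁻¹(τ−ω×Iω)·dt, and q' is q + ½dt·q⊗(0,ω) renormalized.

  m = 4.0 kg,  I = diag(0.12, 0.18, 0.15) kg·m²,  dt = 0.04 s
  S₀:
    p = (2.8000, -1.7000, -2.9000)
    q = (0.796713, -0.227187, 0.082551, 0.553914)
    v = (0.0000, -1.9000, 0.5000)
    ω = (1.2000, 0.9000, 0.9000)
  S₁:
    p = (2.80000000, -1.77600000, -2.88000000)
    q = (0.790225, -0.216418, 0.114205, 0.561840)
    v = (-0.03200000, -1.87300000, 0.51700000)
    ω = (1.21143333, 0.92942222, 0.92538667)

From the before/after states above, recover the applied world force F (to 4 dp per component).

v₁ − v₀ = (-0.03200000, 0.02700000, 0.01700000)
m·(v₁−v₀)/dt = (-3.2000, 2.7000, 1.7000)

F = (-3.2000, 2.7000, 1.7000)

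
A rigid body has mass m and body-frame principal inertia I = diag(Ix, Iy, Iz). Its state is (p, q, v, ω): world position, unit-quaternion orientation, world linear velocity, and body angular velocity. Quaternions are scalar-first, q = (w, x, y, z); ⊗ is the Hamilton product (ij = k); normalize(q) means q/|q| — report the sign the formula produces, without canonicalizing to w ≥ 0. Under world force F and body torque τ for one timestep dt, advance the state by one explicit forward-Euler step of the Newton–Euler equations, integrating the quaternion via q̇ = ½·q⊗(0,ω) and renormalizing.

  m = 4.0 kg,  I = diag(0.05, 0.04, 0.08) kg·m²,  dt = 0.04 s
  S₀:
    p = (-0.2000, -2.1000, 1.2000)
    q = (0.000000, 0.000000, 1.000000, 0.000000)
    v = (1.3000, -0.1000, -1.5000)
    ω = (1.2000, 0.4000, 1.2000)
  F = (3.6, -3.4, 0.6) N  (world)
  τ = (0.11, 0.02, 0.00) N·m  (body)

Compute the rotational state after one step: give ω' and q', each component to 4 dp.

α = I⁻¹(τ − ω×Iω) = (1.8160, 1.5800, 0.0600)
ω + α·dt = (1.2726, 0.4632, 1.2024)
2q̇ = q⊗(0,ω) = (-0.4000000, 1.2000000, 0.0000000, -1.2000000)
updated quaternion q' = (-0.0080, 0.0240, 0.9994, -0.0240)

ω' = (1.2726, 0.4632, 1.2024)
q' = (-0.0080, 0.0240, 0.9994, -0.0240)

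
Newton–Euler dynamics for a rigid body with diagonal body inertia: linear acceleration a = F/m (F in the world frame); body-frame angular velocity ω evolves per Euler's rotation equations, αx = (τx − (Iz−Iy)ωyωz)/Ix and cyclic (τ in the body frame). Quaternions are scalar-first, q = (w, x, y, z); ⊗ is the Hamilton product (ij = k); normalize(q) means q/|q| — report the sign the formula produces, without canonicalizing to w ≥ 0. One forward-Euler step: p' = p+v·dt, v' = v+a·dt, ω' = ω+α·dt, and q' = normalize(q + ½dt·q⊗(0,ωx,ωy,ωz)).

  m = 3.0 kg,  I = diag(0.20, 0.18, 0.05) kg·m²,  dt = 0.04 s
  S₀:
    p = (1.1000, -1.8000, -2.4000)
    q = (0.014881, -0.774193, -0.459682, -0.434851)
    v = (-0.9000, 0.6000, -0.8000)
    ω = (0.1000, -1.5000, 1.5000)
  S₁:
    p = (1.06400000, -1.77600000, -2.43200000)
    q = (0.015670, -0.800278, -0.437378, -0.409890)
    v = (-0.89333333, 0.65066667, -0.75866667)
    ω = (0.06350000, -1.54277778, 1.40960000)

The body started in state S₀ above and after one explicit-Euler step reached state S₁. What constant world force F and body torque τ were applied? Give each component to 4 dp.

F = (0.5000, 3.8000, 3.1000)
τ = (0.1100, -0.1700, -0.1100)

rate change Δω = (-0.03650000, -0.04277778, -0.09040000)
ω₀×(Iω₀) = (0.2925, 0.0225, 0.0030)
applied torque τ = (0.1100, -0.1700, -0.1100)
velocity change Δv = (0.00666667, 0.05066667, 0.04133333)
F = m·Δv/dt = (0.5000, 3.8000, 3.1000)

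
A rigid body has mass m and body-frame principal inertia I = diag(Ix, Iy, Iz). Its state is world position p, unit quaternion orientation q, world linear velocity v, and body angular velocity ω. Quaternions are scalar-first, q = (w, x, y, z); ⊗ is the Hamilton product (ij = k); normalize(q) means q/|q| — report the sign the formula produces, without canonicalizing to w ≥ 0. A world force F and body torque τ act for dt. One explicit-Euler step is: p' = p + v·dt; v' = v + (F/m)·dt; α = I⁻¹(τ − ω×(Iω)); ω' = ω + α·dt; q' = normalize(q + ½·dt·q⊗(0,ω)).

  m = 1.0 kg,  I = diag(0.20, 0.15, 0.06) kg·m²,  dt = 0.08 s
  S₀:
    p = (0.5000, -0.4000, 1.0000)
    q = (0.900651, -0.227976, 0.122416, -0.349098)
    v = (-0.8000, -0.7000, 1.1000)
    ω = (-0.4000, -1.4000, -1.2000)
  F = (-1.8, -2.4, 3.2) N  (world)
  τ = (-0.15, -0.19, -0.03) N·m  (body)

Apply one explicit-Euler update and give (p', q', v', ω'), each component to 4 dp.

p' = (0.4360, -0.4560, 1.0880)
q' = (0.8846, -0.2671, 0.0664, -0.3765)
v' = (-0.9440, -0.8920, 1.3560)
ω' = (-0.3995, -1.5372, -1.2027)

ω×(Iω) gyroscopic = (-0.1512, 0.0672, -0.0280)
angular accel α = (0.0060, -1.7147, -0.0333)
new body rate ω' = (-0.3995, -1.5372, -1.2027)
q⊗(0,ω) = (-0.3387256, -0.9958968, -1.3948434, -0.7126484)
q + ½dt·q⊗(0,ω), renormalized = (0.8846, -0.2671, 0.0664, -0.3765)
linear accel F/m = (-1.8000, -2.4000, 3.2000)
p' = p + v·dt = (0.4360, -0.4560, 1.0880)
v + (F/m)dt = (-0.9440, -0.8920, 1.3560)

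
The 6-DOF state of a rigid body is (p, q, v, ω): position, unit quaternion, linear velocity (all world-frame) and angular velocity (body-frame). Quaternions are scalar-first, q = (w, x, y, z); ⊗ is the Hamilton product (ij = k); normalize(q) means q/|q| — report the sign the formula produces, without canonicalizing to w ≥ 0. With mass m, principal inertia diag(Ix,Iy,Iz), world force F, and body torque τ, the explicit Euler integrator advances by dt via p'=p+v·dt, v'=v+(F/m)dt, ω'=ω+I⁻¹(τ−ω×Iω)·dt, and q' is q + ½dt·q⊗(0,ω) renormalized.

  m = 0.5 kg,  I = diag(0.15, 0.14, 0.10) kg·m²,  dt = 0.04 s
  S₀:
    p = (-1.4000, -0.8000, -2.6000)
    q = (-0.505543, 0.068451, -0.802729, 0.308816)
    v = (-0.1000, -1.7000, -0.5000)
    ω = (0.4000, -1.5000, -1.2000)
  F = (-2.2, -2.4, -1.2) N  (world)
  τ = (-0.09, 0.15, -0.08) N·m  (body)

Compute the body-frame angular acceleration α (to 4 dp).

ω×(Iω) gyroscopic = (-0.0720, -0.0240, 0.0060)
(τ − ω×Iω)/I = (-0.1200, 1.2429, -0.8600)

α = (-0.1200, 1.2429, -0.8600)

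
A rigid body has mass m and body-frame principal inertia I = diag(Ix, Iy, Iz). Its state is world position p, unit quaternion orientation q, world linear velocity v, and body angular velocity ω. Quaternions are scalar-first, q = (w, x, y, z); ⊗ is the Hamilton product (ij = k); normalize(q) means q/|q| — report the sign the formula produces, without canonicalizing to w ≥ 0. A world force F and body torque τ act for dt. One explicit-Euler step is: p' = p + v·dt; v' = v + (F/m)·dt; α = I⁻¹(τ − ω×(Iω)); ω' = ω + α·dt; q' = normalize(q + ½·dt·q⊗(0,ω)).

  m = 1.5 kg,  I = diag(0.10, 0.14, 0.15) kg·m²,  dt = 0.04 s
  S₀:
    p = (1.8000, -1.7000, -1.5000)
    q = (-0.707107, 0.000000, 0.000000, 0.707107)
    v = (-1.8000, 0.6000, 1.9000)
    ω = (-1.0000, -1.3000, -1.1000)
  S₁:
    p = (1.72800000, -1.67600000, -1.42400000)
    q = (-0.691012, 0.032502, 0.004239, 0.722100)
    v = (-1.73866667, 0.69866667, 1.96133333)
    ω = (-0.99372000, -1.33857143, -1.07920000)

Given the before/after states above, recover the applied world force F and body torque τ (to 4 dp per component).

velocity change Δv = (0.06133333, 0.09866667, 0.06133333)
applied force F = (2.3000, 3.7000, 2.3000)
Δω = ω₁−ω₀ = (0.00628000, -0.03857143, 0.02080000)
I·α + gyro = (0.0300, -0.1900, 0.1300)

F = (2.3000, 3.7000, 2.3000)
τ = (0.0300, -0.1900, 0.1300)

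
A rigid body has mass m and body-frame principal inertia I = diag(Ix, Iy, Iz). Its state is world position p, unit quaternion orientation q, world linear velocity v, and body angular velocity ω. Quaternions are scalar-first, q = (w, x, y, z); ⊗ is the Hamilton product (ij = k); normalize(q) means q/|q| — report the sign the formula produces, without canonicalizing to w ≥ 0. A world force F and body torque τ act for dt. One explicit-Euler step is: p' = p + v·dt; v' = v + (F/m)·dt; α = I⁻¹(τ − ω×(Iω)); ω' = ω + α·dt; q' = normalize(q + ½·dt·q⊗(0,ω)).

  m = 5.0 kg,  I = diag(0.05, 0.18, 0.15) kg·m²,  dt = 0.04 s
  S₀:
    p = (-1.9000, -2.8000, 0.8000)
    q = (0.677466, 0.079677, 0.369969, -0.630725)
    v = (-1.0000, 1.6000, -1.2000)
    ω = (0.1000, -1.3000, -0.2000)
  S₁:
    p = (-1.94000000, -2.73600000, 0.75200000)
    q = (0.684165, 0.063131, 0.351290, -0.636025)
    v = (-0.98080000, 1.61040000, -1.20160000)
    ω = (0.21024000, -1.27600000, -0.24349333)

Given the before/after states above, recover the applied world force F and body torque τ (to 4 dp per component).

ω₁ − ω₀ = (0.11024000, 0.02400000, -0.04349333)
precession coupling = (-0.0078, 0.0020, -0.0169)
I·α + gyro = (0.1300, 0.1100, -0.1800)
Δv = v₁−v₀ = (0.01920000, 0.01040000, -0.00160000)
applied force F = (2.4000, 1.3000, -0.2000)

F = (2.4000, 1.3000, -0.2000)
τ = (0.1300, 0.1100, -0.1800)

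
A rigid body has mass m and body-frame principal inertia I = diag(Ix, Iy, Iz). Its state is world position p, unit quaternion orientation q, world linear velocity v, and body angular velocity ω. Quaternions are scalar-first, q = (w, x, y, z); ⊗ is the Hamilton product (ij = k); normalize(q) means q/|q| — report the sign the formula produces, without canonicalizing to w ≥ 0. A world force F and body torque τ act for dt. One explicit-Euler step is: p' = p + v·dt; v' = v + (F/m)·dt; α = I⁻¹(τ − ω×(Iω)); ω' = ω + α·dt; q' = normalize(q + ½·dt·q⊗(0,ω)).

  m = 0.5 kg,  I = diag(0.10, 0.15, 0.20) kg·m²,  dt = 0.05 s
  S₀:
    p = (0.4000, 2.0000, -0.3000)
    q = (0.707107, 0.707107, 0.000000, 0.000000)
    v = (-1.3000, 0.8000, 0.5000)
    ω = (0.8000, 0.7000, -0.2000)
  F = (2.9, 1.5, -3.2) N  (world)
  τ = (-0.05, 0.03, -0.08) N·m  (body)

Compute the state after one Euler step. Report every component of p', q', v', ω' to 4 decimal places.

p' = (0.3350, 2.0400, -0.2750)
q' = (0.6927, 0.7210, 0.0159, 0.0088)
v' = (-1.0100, 0.9500, 0.1800)
ω' = (0.7785, 0.7047, -0.2270)

new position p' = (0.3350, 2.0400, -0.2750)
new velocity v' = (-1.0100, 0.9500, 0.1800)
(τ − ω×Iω)/I = (-0.4300, 0.0933, -0.5400)
new body rate ω' = (0.7785, 0.7047, -0.2270)
Hamilton product q⊗(0,ω) = (-0.5656856, 0.5656856, 0.6363963, 0.3535535)
updated quaternion q' = (0.6927, 0.7210, 0.0159, 0.0088)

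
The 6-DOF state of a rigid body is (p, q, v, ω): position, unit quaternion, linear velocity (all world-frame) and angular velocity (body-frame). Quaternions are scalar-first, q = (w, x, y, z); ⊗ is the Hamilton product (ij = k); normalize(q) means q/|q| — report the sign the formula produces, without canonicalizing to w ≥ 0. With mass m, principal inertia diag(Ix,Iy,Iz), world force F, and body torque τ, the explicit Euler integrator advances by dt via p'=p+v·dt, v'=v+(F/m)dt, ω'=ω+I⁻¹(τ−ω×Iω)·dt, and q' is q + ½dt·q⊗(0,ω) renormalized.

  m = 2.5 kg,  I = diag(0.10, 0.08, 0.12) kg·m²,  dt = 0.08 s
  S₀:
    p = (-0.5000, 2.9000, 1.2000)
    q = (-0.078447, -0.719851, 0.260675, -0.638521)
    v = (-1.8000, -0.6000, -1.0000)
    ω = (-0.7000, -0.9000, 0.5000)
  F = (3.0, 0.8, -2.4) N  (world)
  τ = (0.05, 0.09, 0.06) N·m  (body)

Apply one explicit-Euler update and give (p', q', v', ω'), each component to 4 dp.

p' = (-0.6440, 2.8520, 1.1200)
q' = (-0.0764, -0.7345, 0.2954, -0.6061)
v' = (-1.7040, -0.5744, -1.0768)
ω' = (-0.6456, -0.8170, 0.5484)

precession coupling ω×(Iω) = (-0.0180, 0.0070, -0.0126)
angular accel α = (0.6800, 1.0375, 0.6050)
new body rate ω' = (-0.6456, -0.8170, 0.5484)
Hamilton product q⊗(0,ω) = (0.0499723, -0.3894185, 0.8774925, 0.7911149)
q' = normalize(q + ½dt·q⊗(0,ω)) = (-0.0764, -0.7345, 0.2954, -0.6061)
a = F/m = (1.2000, 0.3200, -0.9600)
p' = p + v·dt = (-0.6440, 2.8520, 1.1200)
new velocity v' = (-1.7040, -0.5744, -1.0768)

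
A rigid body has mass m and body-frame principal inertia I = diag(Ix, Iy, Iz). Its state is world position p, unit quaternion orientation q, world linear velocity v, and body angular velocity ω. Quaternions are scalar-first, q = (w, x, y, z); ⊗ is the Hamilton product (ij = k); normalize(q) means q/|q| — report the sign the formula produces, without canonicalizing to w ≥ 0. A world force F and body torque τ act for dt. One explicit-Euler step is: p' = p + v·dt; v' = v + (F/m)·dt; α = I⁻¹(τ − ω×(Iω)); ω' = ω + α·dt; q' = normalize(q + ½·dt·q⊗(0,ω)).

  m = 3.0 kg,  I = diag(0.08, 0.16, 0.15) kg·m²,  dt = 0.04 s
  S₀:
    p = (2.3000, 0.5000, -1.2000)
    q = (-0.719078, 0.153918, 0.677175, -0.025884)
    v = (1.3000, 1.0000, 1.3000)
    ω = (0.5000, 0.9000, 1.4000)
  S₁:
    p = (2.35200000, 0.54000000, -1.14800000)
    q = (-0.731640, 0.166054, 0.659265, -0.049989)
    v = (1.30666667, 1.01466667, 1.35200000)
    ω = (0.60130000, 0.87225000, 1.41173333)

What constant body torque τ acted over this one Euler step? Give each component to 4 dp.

ω₁ − ω₀ = (0.10130000, -0.02775000, 0.01173333)
I·α + gyro = (0.1900, -0.1600, 0.0800)

τ = (0.1900, -0.1600, 0.0800)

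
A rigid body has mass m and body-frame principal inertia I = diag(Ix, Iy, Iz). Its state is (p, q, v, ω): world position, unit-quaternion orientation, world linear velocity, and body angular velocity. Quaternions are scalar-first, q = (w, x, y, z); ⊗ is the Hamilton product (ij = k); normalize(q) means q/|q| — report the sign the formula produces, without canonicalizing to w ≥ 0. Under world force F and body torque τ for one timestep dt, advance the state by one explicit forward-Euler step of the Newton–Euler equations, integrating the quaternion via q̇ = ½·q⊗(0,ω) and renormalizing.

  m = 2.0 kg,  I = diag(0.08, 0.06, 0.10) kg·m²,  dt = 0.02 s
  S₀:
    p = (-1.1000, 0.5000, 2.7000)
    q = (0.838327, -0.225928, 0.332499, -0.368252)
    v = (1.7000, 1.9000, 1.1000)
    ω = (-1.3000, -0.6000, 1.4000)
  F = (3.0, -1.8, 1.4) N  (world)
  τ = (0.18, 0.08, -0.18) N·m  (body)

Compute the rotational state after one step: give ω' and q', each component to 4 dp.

(τ − ω×Iω)/I = (2.6700, 0.7267, -1.6440)
ω + α·dt = (-1.2466, -0.5855, 1.3671)
Hamilton product q⊗(0,ω) = (0.4213458, -0.8452777, 0.2920306, 1.7414633)
q' = normalize(q + ½dt·q⊗(0,ω)) = (0.8424, -0.2343, 0.3354, -0.3508)

ω' = (-1.2466, -0.5855, 1.3671)
q' = (0.8424, -0.2343, 0.3354, -0.3508)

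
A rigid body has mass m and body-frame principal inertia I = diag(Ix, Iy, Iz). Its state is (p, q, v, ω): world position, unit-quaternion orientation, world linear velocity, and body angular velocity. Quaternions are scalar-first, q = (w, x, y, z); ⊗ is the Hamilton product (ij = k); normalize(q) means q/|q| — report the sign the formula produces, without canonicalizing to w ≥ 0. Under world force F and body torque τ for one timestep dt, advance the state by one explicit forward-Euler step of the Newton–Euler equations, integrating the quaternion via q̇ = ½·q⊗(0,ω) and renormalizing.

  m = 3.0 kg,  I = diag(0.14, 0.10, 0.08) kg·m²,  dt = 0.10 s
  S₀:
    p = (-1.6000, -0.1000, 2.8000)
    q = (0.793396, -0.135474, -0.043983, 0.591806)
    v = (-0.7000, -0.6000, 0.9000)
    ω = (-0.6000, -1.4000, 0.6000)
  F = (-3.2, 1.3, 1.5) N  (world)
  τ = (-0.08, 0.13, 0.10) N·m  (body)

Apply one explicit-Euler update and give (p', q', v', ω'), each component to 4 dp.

α = I⁻¹(τ − ω×Iω) = (-0.6914, 1.5160, 1.6700)
ω + α·dt = (-0.6691, -1.2484, 0.7670)
q⊗(0,ω) = (-0.4979442, 0.3261010, -1.3845536, 0.6393114)
q' = normalize(q + ½dt·q⊗(0,ω)) = (0.7659, -0.1188, -0.1128, 0.6217)
new position p' = (-1.6700, -0.1600, 2.8900)
v + (F/m)dt = (-0.8067, -0.5567, 0.9500)

p' = (-1.6700, -0.1600, 2.8900)
q' = (0.7659, -0.1188, -0.1128, 0.6217)
v' = (-0.8067, -0.5567, 0.9500)
ω' = (-0.6691, -1.2484, 0.7670)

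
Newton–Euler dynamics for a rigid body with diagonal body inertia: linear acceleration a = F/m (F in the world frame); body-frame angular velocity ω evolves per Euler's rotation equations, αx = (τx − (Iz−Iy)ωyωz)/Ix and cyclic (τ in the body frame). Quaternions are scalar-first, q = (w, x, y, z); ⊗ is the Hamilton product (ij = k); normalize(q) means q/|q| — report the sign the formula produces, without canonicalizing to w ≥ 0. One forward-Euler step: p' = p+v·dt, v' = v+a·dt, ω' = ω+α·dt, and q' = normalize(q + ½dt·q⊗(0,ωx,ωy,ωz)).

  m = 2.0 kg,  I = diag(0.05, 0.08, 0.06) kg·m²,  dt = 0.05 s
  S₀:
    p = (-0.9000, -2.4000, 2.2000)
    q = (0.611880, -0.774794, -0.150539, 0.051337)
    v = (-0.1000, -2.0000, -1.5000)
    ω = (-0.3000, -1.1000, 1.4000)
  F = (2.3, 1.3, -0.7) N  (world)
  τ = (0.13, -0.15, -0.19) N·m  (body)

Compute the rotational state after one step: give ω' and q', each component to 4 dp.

(τ − ω×Iω)/I = (1.9840, -1.9275, -3.3317)
ω + α·dt = (-0.2008, -1.1964, 1.2334)
Hamilton product q⊗(0,ω) = (-0.4699029, -0.3378479, 0.3962425, 1.6637437)
updated quaternion q' = (0.5995, -0.7824, -0.1405, 0.0928)

ω' = (-0.2008, -1.1964, 1.2334)
q' = (0.5995, -0.7824, -0.1405, 0.0928)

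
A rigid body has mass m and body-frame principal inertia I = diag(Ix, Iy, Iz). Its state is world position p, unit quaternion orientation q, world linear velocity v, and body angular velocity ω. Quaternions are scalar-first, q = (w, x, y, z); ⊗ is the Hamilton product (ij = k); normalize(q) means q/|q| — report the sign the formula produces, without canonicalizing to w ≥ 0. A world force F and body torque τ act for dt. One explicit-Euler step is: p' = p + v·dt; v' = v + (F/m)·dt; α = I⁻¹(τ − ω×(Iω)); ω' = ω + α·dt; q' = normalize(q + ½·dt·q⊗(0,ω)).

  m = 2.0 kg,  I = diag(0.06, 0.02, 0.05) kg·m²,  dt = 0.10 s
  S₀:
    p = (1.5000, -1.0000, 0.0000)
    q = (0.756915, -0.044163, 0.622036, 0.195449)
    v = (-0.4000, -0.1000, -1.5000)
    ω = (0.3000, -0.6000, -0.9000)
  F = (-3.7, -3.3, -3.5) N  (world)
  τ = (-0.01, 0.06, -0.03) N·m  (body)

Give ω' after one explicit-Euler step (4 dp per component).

ω' = (0.2563, -0.2865, -0.9744)

ω×(Iω) gyroscopic = (0.0162, -0.0027, 0.0072)
(τ − ω×Iω)/I = (-0.4367, 3.1350, -0.7440)
ω + α·dt = (0.2563, -0.2865, -0.9744)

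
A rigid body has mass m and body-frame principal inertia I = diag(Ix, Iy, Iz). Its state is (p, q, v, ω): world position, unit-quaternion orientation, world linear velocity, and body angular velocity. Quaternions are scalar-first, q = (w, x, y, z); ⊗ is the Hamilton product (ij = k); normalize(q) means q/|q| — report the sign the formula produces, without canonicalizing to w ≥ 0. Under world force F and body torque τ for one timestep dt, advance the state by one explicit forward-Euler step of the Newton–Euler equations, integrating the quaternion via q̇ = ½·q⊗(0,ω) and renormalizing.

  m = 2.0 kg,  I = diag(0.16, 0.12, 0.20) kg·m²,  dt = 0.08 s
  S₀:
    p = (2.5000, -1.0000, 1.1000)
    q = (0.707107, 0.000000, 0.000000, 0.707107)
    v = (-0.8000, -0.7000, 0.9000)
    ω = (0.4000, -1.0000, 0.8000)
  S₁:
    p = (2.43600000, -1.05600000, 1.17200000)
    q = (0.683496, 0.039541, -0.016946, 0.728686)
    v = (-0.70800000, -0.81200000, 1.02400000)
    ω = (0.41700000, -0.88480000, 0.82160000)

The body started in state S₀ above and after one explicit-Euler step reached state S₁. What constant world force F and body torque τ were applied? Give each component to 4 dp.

velocity change Δv = (0.09200000, -0.11200000, 0.12400000)
applied force F = (2.3000, -2.8000, 3.1000)
rate change Δω = (0.01700000, 0.11520000, 0.02160000)
gyro term ω₀×Iω₀ = (-0.0640, -0.0128, 0.0160)
τ = I·(Δω/dt) + ω₀×(Iω₀) = (-0.0300, 0.1600, 0.0700)

F = (2.3000, -2.8000, 3.1000)
τ = (-0.0300, 0.1600, 0.0700)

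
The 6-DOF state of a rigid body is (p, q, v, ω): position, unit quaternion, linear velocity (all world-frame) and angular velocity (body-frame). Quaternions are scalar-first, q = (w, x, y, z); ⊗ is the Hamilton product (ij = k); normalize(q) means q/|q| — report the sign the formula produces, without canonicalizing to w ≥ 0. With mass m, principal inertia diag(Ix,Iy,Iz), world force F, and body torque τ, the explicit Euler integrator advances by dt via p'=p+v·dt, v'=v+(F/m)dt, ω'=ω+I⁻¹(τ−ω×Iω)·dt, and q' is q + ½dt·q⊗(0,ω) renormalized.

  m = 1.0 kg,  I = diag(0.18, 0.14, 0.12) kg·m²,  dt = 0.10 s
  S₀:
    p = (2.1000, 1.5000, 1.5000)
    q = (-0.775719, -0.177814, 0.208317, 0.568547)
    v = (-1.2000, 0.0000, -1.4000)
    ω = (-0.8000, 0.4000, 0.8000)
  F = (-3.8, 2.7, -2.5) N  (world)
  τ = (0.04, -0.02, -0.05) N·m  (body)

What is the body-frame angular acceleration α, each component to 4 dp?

α = (0.2578, 0.1314, -0.5233)

precession coupling ω×(Iω) = (-0.0064, -0.0384, 0.0128)
angular accel α = (0.2578, 0.1314, -0.5233)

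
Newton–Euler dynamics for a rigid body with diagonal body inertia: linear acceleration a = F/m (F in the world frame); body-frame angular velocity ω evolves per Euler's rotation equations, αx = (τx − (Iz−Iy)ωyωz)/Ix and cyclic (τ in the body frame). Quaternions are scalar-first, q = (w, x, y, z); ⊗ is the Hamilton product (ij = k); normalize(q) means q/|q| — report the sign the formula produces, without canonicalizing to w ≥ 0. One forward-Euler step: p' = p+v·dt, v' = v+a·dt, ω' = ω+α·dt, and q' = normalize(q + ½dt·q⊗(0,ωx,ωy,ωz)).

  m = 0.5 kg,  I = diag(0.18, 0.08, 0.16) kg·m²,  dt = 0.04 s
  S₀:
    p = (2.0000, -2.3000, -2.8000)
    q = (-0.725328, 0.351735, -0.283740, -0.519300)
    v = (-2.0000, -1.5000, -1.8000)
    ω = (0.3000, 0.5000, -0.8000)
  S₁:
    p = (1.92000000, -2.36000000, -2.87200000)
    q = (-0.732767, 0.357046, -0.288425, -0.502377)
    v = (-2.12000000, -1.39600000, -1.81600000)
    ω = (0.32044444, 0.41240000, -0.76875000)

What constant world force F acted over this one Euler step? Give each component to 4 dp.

v₁ − v₀ = (-0.12000000, 0.10400000, -0.01600000)
m·(v₁−v₀)/dt = (-1.5000, 1.3000, -0.2000)

F = (-1.5000, 1.3000, -0.2000)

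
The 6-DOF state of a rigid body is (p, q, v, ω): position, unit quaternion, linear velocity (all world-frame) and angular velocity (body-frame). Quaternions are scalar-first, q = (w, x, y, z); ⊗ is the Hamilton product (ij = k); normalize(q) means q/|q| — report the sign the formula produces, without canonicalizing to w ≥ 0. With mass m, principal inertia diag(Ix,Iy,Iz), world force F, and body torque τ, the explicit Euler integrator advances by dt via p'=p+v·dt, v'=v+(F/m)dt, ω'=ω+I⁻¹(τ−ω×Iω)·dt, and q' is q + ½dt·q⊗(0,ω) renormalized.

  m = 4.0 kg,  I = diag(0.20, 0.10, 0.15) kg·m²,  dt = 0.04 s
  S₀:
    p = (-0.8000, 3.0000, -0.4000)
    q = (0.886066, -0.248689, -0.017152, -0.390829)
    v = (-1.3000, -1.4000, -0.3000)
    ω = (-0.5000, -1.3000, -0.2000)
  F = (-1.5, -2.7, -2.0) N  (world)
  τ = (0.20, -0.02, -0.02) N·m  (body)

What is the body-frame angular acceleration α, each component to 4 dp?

ω×(Iω) gyroscopic = (0.0130, 0.0050, -0.0650)
angular accel α = (0.9350, -0.2500, 0.3000)

α = (0.9350, -0.2500, 0.3000)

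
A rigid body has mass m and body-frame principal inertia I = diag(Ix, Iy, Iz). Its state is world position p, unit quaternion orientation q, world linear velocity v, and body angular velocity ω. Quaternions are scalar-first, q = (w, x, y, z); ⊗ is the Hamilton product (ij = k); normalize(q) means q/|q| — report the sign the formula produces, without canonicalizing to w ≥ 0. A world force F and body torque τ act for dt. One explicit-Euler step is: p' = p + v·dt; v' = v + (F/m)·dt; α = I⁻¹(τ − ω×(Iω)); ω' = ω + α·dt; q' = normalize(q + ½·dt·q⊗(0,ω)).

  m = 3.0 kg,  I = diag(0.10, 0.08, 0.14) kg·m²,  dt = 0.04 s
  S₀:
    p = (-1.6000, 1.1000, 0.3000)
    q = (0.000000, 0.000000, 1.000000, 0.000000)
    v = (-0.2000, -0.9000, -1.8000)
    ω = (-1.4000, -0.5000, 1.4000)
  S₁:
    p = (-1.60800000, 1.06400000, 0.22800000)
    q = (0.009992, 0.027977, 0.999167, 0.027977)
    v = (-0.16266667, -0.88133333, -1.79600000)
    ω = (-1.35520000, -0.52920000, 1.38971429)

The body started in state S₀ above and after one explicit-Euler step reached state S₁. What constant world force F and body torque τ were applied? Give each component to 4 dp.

rate change Δω = (0.04480000, -0.02920000, -0.01028571)
gyro term ω₀×Iω₀ = (-0.0420, 0.0784, -0.0140)
applied torque τ = (0.0700, 0.0200, -0.0500)
Δv = v₁−v₀ = (0.03733333, 0.01866667, 0.00400000)
applied force F = (2.8000, 1.4000, 0.3000)

F = (2.8000, 1.4000, 0.3000)
τ = (0.0700, 0.0200, -0.0500)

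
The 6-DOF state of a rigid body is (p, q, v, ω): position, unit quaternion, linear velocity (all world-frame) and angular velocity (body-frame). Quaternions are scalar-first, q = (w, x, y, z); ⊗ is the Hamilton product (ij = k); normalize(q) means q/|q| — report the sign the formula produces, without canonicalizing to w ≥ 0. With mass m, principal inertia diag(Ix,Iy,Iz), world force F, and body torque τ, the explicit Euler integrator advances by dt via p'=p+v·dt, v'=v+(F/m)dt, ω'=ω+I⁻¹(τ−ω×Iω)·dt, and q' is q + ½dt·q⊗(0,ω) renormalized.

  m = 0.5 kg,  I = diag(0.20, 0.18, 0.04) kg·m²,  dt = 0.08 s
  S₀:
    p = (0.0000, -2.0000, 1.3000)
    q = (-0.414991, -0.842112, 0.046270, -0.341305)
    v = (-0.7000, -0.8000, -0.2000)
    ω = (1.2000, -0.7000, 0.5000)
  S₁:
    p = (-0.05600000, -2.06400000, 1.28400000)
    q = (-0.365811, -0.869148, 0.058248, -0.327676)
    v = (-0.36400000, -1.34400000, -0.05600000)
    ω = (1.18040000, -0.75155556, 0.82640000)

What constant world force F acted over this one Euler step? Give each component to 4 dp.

v₁ − v₀ = (0.33600000, -0.54400000, 0.14400000)
m·(v₁−v₀)/dt = (2.1000, -3.4000, 0.9000)

F = (2.1000, -3.4000, 0.9000)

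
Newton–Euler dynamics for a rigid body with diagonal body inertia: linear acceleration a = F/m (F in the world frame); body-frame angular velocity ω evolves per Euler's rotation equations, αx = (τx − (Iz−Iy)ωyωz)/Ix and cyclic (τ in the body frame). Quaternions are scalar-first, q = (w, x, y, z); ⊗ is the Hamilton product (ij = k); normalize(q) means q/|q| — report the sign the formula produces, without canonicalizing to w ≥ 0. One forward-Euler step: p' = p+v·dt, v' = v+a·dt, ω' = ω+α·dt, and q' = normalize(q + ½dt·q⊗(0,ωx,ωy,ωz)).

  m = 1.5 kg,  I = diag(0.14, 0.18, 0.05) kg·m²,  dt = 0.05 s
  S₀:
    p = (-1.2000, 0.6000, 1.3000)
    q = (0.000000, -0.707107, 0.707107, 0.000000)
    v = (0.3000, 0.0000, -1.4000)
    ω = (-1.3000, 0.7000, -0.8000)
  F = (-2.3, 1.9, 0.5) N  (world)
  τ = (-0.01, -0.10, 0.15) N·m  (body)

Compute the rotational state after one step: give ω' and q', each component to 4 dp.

ω' = (-1.3296, 0.6462, -0.6136)
q' = (-0.0353, -0.7206, 0.6924, 0.0106)

(τ − ω×Iω)/I = (-0.5914, -1.0756, 3.7280)
ω' = ω + α·dt = (-1.3296, 0.6462, -0.6136)
2q̇ = q⊗(0,ω) = (-1.4142140, -0.5656856, -0.5656856, 0.4242642)
q + ½dt·q⊗(0,ω), renormalized = (-0.0353, -0.7206, 0.6924, 0.0106)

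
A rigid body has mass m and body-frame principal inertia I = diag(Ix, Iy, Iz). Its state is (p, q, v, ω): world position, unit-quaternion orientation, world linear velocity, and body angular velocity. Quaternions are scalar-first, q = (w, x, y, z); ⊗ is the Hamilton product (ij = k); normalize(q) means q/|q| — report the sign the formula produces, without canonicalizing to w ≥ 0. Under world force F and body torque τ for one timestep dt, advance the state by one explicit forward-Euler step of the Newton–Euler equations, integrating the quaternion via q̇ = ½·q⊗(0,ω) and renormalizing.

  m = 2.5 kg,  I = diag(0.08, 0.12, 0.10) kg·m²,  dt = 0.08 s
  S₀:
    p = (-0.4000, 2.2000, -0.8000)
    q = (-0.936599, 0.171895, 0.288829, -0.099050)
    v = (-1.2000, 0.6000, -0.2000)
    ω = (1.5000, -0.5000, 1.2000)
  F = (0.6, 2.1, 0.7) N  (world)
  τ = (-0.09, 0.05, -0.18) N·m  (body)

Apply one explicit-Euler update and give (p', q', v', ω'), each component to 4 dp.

ω×(Iω) gyroscopic = (0.0120, -0.0360, -0.0300)
α = I⁻¹(τ − ω×Iω) = (-1.2750, 0.7167, -1.5000)
ω' = ω + α·dt = (1.3980, -0.4427, 1.0800)
Hamilton product q⊗(0,ω) = (0.0054320, -1.1078287, 0.1134505, -1.6431098)
updated quaternion q' = (-0.9334, 0.1272, 0.2924, -0.1643)
linear accel F/m = (0.2400, 0.8400, 0.2800)
p' = p + v·dt = (-0.4960, 2.2480, -0.8160)
v' = v + a·dt = (-1.1808, 0.6672, -0.1776)

p' = (-0.4960, 2.2480, -0.8160)
q' = (-0.9334, 0.1272, 0.2924, -0.1643)
v' = (-1.1808, 0.6672, -0.1776)
ω' = (1.3980, -0.4427, 1.0800)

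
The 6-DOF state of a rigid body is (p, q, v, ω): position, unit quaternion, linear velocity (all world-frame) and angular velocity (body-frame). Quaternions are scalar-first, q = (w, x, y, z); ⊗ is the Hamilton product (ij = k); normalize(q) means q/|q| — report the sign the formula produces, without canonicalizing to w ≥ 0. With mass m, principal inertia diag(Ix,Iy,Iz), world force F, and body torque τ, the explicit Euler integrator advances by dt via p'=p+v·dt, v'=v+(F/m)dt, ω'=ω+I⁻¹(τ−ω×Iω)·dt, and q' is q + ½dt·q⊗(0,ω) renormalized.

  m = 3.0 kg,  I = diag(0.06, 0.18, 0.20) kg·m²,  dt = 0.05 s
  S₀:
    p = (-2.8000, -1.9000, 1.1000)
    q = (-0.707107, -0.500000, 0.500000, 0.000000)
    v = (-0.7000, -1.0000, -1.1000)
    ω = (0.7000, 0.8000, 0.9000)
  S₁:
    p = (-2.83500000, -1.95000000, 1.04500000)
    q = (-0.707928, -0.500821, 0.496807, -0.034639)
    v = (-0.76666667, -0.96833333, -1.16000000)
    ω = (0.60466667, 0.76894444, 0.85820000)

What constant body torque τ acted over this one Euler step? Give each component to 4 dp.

ω₁ − ω₀ = (-0.09533333, -0.03105556, -0.04180000)
applied torque τ = (-0.1000, -0.2000, -0.1000)

τ = (-0.1000, -0.2000, -0.1000)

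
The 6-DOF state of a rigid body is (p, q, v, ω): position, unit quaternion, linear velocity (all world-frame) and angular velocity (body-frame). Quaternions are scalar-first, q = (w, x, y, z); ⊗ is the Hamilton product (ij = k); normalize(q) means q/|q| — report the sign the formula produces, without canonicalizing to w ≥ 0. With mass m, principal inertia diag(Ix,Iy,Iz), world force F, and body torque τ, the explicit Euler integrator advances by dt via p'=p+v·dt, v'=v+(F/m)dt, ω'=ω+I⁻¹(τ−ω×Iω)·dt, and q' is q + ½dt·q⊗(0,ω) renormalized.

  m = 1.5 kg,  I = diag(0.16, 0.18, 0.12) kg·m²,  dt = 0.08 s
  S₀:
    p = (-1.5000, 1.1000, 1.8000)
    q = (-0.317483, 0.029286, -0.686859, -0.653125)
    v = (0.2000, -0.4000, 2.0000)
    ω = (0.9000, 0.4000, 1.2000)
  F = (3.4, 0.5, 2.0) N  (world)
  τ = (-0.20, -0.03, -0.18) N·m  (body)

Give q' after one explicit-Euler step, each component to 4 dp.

q' = (-0.2757, -0.0047, -0.7155, -0.6419)

q⊗(0,ω) = (1.0321362, -0.8487155, -0.7499489, 0.2489079)
updated quaternion q' = (-0.2757, -0.0047, -0.7155, -0.6419)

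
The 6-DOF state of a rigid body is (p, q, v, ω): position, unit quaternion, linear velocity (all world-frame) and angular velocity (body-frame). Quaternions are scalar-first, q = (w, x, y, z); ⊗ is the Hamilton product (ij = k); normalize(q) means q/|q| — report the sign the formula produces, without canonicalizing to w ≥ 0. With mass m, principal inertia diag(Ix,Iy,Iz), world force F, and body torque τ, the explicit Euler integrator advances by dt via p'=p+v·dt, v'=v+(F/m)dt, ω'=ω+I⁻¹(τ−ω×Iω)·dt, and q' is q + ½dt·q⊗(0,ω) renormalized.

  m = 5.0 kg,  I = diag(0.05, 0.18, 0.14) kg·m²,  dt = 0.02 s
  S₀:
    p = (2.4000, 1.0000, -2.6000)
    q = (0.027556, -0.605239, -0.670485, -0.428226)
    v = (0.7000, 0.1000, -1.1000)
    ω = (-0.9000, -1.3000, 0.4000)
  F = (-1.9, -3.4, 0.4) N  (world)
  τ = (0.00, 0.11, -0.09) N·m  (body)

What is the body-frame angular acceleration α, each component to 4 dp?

gyro term ω×Iω = (0.0208, 0.0324, 0.1521)
(τ − ω×Iω)/I = (-0.4160, 0.4311, -1.7293)

α = (-0.4160, 0.4311, -1.7293)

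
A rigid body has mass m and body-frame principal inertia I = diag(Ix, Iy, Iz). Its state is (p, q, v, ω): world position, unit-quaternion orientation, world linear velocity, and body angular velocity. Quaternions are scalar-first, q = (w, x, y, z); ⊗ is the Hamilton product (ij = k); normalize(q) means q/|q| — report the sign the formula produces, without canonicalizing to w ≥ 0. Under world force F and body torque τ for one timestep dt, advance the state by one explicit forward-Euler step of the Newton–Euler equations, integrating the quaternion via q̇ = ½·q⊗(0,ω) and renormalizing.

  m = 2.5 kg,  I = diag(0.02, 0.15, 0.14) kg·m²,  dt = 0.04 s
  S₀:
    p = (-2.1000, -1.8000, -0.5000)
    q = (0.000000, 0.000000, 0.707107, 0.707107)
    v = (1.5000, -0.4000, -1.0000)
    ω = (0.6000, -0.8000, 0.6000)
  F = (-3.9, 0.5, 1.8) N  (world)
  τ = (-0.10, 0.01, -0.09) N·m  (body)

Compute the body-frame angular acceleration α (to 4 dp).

α = (-5.2400, 0.3547, -0.1971)

gyro term ω×Iω = (0.0048, -0.0432, -0.0624)
(τ − ω×Iω)/I = (-5.2400, 0.3547, -0.1971)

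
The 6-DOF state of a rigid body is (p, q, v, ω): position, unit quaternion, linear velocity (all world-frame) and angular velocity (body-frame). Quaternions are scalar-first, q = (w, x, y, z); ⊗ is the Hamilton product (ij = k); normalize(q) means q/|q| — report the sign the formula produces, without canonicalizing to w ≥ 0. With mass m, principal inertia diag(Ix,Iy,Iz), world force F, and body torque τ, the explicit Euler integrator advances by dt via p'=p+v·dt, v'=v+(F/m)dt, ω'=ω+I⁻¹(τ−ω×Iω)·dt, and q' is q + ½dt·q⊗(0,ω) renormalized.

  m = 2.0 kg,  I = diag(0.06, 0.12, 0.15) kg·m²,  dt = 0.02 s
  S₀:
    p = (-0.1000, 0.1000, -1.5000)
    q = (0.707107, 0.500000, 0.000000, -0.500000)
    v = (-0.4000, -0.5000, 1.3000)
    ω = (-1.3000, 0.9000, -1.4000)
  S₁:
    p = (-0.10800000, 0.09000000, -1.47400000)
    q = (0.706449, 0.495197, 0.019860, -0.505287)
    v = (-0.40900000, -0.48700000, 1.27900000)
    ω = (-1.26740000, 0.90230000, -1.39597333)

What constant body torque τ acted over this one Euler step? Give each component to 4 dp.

τ = (0.0600, -0.1500, -0.0400)

Δω = ω₁−ω₀ = (0.03260000, 0.00230000, 0.00402667)
gyro term ω₀×Iω₀ = (-0.0378, -0.1638, -0.0702)
τ = I·(Δω/dt) + ω₀×(Iω₀) = (0.0600, -0.1500, -0.0400)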